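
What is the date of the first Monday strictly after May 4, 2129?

May 9, 2129

May 4, 2129 is a Wednesday.
From Wednesday to the next Monday is 5 days.
May 4, 2129 + 5 = May 9, 2129.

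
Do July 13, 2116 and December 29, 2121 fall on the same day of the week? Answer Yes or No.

Yes

From Jul 13, 2116 to Dec 29, 2121 is 1995 days.
1995 mod 7 = 0, so they are the same weekday.
(Jul 13, 2116 is a Monday; Dec 29, 2121 is a Monday.)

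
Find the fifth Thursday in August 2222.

August 29, 2222

August 1, 2222 is a Thursday.
The first Thursday is therefore August 1 (same day).
The fifth Thursday is 1 + 4×7 = August 29.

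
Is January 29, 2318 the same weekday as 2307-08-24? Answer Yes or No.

From Aug 24, 2307 to Jan 29, 2318 is 3811 days.
3811 mod 7 = 3, so they are different weekdays.
(Aug 24, 2307 is a Saturday; Jan 29, 2318 is a Tuesday.)

No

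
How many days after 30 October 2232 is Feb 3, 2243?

3748

Oct 30, 2232 → Oct 30, 2233: 365 days.
Oct 30, 2233 → Oct 30, 2234: 365 days.
Oct 30, 2234 → Oct 30, 2235: 365 days.
Oct 30, 2235 → Oct 30, 2236: 366 days (Feb 29, 2236 is in that span).
Oct 30, 2236 → Oct 30, 2237: 365 days.
Oct 30, 2237 → Oct 30, 2238: 365 days.
Oct 30, 2238 → Oct 30, 2239: 365 days.
Oct 30, 2239 → Oct 30, 2240: 366 days (Feb 29, 2240 is in that span).
Oct 30, 2240 → Oct 30, 2241: 365 days.
Oct 30, 2241 → Oct 30, 2242: 365 days.
Oct 30, 2242 → Nov 30, 2242: 31 days (October has 31).
Nov 30, 2242 → Dec 30, 2242: 30 days (November has 30).
Dec 30, 2242 → Jan 30, 2243: 31 days (December has 31).
Jan 30, 2243 → Feb 3, 2243: 4 days.
Total: 3748 days.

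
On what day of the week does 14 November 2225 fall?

Doomsday rule: the anchor day for the 2200s is Friday. For year 25: 25÷12 = 2 r 1, and 1÷4 = 0, so 2+1+0 = 3.
Friday + 3 ≡ Monday — that's 2225's doomsday.
In November the doomsday date is Nov 7.
Nov 14 is 7 days after Nov 7; 7 mod 7 = 0, so Monday + 0 = Monday.

Monday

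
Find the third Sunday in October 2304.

October 16, 2304

October 1, 2304 is a Saturday.
The first Sunday is therefore October 2 (1 days later).
The third Sunday is 2 + 2×7 = October 16.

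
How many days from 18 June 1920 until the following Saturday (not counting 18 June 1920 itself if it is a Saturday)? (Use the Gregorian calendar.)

1

Jun 18, 1920 is a Friday.
From Friday to the next Saturday is 1 day.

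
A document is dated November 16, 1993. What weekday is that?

Tuesday

Doomsday rule: the anchor day for the 1900s is Wednesday. For year 93: 93÷12 = 7 r 9, and 9÷4 = 2, so 7+9+2 = 18.
Wednesday + 18 ≡ Sunday — that's 1993's doomsday.
In November the doomsday date is Nov 7.
Nov 16 is 9 days after Nov 7; 9 mod 7 = 2, so Sunday + 2 = Tuesday.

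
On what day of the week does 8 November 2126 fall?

Doomsday rule: the anchor day for the 2100s is Sunday. For year 26: 26÷12 = 2 r 2, and 2÷4 = 0, so 2+2+0 = 4.
Sunday + 4 ≡ Thursday — that's 2126's doomsday.
In November the doomsday date is Nov 7.
Nov 8 is 1 day after Nov 7; 1 mod 7 = 1, so Thursday + 1 = Friday.

Friday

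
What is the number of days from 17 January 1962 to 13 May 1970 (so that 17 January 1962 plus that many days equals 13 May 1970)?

3038

Jan 17, 1962 → Jan 17, 1963: 365 days.
Jan 17, 1963 → Jan 17, 1964: 365 days.
Jan 17, 1964 → Jan 17, 1965: 366 days (Feb 29, 1964 is in that span).
Jan 17, 1965 → Jan 17, 1966: 365 days.
Jan 17, 1966 → Jan 17, 1967: 365 days.
Jan 17, 1967 → Jan 17, 1968: 365 days.
Jan 17, 1968 → Jan 17, 1969: 366 days (Feb 29, 1968 is in that span).
Jan 17, 1969 → Jan 17, 1970: 365 days.
Jan 17, 1970 → Feb 17, 1970: 31 days (January has 31).
Feb 17, 1970 → Mar 17, 1970: 28 days (February has 28).
Mar 17, 1970 → Apr 17, 1970: 31 days (March has 31).
Apr 17, 1970 → May 13, 1970: 26 days.
Total: 3038 days.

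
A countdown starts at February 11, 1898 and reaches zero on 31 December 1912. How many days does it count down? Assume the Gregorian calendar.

5436

Feb 11, 1898 → Feb 11, 1899: 365 days.
Feb 11, 1899 → Feb 11, 1900: 365 days.
Feb 11, 1900 → Feb 11, 1901: 365 days.
Feb 11, 1901 → Feb 11, 1902: 365 days.
Feb 11, 1902 → Feb 11, 1903: 365 days.
Feb 11, 1903 → Feb 11, 1904: 365 days.
Feb 11, 1904 → Feb 11, 1905: 366 days (Feb 29, 1904 is in that span).
Feb 11, 1905 → Feb 11, 1906: 365 days.
Feb 11, 1906 → Feb 11, 1907: 365 days.
Feb 11, 1907 → Feb 11, 1908: 365 days.
Feb 11, 1908 → Feb 11, 1909: 366 days (Feb 29, 1908 is in that span).
Feb 11, 1909 → Feb 11, 1910: 365 days.
Feb 11, 1910 → Feb 11, 1911: 365 days.
Feb 11, 1911 → Feb 11, 1912: 365 days.
Feb 11, 1912 → Mar 11, 1912: 29 days (February has 29).
Mar 11, 1912 → Apr 11, 1912: 31 days (March has 31).
Apr 11, 1912 → May 11, 1912: 30 days (April has 30).
May 11, 1912 → Jun 11, 1912: 31 days (May has 31).
Jun 11, 1912 → Jul 11, 1912: 30 days (June has 30).
Jul 11, 1912 → Aug 11, 1912: 31 days (July has 31).
Aug 11, 1912 → Sep 11, 1912: 31 days (August has 31).
Sep 11, 1912 → Oct 11, 1912: 30 days (September has 30).
Oct 11, 1912 → Nov 11, 1912: 31 days (October has 31).
Nov 11, 1912 → Dec 11, 1912: 30 days (November has 30).
Dec 11, 1912 → Dec 31, 1912: 20 days.
Total: 5436 days.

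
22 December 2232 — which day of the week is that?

Saturday

Doomsday rule: the anchor day for the 2200s is Friday. For year 32: 32÷12 = 2 r 8, and 8÷4 = 2, so 2+8+2 = 12.
Friday + 12 ≡ Wednesday — that's 2232's doomsday.
In December the doomsday date is Dec 12.
Dec 22 is 10 days after Dec 12; 10 mod 7 = 3, so Wednesday + 3 = Saturday.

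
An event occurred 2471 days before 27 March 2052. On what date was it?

−366 (one year; includes Feb 29, 2052) → Mar 27, 2051 (2105 left).
−365 (one year) → Mar 27, 2050 (1740 left).
−365 (one year) → Mar 27, 2049 (1375 left).
−365 (one year) → Mar 27, 2048 (1010 left).
−366 (one year; includes Feb 29, 2048) → Mar 27, 2047 (644 left).
−365 (one year) → Mar 27, 2046 (279 left).
−27 → Feb 28, 2046 (end of Feb, 28 days; 252 left).
−28 → Jan 31, 2046 (end of Jan, 31 days; 224 left).
−31 → Dec 31, 2045 (end of Dec, 31 days; 193 left).
−31 → Nov 30, 2045 (end of Nov, 30 days; 162 left).
−30 → Oct 31, 2045 (end of Oct, 31 days; 132 left).
−31 → Sep 30, 2045 (end of Sep, 30 days; 101 left).
−30 → Aug 31, 2045 (end of Aug, 31 days; 71 left).
−31 → Jul 31, 2045 (end of Jul, 31 days; 40 left).
−31 → Jun 30, 2045 (end of Jun, 30 days; 9 left).
−9 → Jun 21, 2045.

June 21, 2045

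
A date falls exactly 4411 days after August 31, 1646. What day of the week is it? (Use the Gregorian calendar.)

Aug 31, 1646 is a Friday.
4411 mod 7 = 1, so 4411 days after a Friday is Friday + 1 = Saturday.

Saturday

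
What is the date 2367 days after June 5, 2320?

+365 (one year) → Jun 5, 2321 (2002 left).
+365 (one year) → Jun 5, 2322 (1637 left).
+365 (one year) → Jun 5, 2323 (1272 left).
+366 (one year; includes Feb 29, 2324) → Jun 5, 2324 (906 left).
+365 (one year) → Jun 5, 2325 (541 left).
+365 (one year) → Jun 5, 2326 (176 left).
Jun has 30 days: +26 → Jul 1, 2326 (150 left).
Jul has 31 days: +31 → Aug 1, 2326 (119 left).
Aug has 31 days: +31 → Sep 1, 2326 (88 left).
Sep has 30 days: +30 → Oct 1, 2326 (58 left).
Oct has 31 days: +31 → Nov 1, 2326 (27 left).
+27 → Nov 28, 2326.

November 28, 2326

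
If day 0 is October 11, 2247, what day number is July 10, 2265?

Oct 11, 2247 → Oct 11, 2248: 366 days (Feb 29, 2248 is in that span).
Oct 11, 2248 → Oct 11, 2249: 365 days.
Oct 11, 2249 → Oct 11, 2250: 365 days.
Oct 11, 2250 → Oct 11, 2251: 365 days.
Oct 11, 2251 → Oct 11, 2252: 366 days (Feb 29, 2252 is in that span).
Oct 11, 2252 → Oct 11, 2253: 365 days.
Oct 11, 2253 → Oct 11, 2254: 365 days.
Oct 11, 2254 → Oct 11, 2255: 365 days.
Oct 11, 2255 → Oct 11, 2256: 366 days (Feb 29, 2256 is in that span).
Oct 11, 2256 → Oct 11, 2257: 365 days.
Oct 11, 2257 → Oct 11, 2258: 365 days.
Oct 11, 2258 → Oct 11, 2259: 365 days.
Oct 11, 2259 → Oct 11, 2260: 366 days (Feb 29, 2260 is in that span).
Oct 11, 2260 → Oct 11, 2261: 365 days.
Oct 11, 2261 → Oct 11, 2262: 365 days.
Oct 11, 2262 → Oct 11, 2263: 365 days.
Oct 11, 2263 → Oct 11, 2264: 366 days (Feb 29, 2264 is in that span).
Oct 11, 2264 → Nov 11, 2264: 31 days (October has 31).
Nov 11, 2264 → Dec 11, 2264: 30 days (November has 30).
Dec 11, 2264 → Jan 11, 2265: 31 days (December has 31).
Jan 11, 2265 → Feb 11, 2265: 31 days (January has 31).
Feb 11, 2265 → Mar 11, 2265: 28 days (February has 28).
Mar 11, 2265 → Apr 11, 2265: 31 days (March has 31).
Apr 11, 2265 → May 11, 2265: 30 days (April has 30).
May 11, 2265 → Jun 11, 2265: 31 days (May has 31).
Jun 11, 2265 → Jul 10, 2265: 29 days.
Total: 6482 days.

6482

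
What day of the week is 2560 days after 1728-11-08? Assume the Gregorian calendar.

Saturday

First find the weekday of Nov 8, 1728. Doomsday rule: the anchor day for the 1700s is Sunday. For year 28: 28÷12 = 2 r 4, and 4÷4 = 1, so 2+4+1 = 7.
Sunday + 7 ≡ Sunday — that's 1728's doomsday.
In November the doomsday date is Nov 7.
Nov 8 is 1 day after Nov 7; 1 mod 7 = 1, so Sunday + 1 = Monday.
2560 mod 7 = 5, so 2560 days after a Monday is Monday + 5 = Saturday.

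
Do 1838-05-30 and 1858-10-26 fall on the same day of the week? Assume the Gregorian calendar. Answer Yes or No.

From May 30, 1838 to Oct 26, 1858 is 7454 days.
7454 mod 7 = 6, so they are different weekdays.
(May 30, 1838 is a Wednesday; Oct 26, 1858 is a Tuesday.)

No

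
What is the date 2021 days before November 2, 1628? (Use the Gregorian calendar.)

−366 (one year; includes Feb 29, 1628) → Nov 2, 1627 (1655 left).
−365 (one year) → Nov 2, 1626 (1290 left).
−365 (one year) → Nov 2, 1625 (925 left).
−365 (one year) → Nov 2, 1624 (560 left).
−366 (one year; includes Feb 29, 1624) → Nov 2, 1623 (194 left).
−2 → Oct 31, 1623 (end of Oct, 31 days; 192 left).
−31 → Sep 30, 1623 (end of Sep, 30 days; 161 left).
−30 → Aug 31, 1623 (end of Aug, 31 days; 131 left).
−31 → Jul 31, 1623 (end of Jul, 31 days; 100 left).
−31 → Jun 30, 1623 (end of Jun, 30 days; 69 left).
−30 → May 31, 1623 (end of May, 31 days; 39 left).
−31 → Apr 30, 1623 (end of Apr, 30 days; 8 left).
−8 → Apr 22, 1623.

April 22, 1623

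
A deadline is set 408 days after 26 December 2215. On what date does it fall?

February 6, 2217

+366 (one year; includes Feb 29, 2216) → Dec 26, 2216 (42 left).
Dec has 31 days: +6 → Jan 1, 2217 (36 left).
Jan has 31 days: +31 → Feb 1, 2217 (5 left).
+5 → Feb 6, 2217.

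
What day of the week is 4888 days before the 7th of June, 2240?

Jun 7, 2240 is a Sunday.
4888 mod 7 = 2, so 4888 days before a Sunday is Sunday − 2 = Friday.

Friday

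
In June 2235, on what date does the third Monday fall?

June 15, 2235

June 1, 2235 is a Monday.
The first Monday is therefore June 1 (same day).
The third Monday is 1 + 2×7 = June 15.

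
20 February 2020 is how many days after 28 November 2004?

Nov 28, 2004 → Nov 28, 2005: 365 days.
Nov 28, 2005 → Nov 28, 2006: 365 days.
Nov 28, 2006 → Nov 28, 2007: 365 days.
Nov 28, 2007 → Nov 28, 2008: 366 days (Feb 29, 2008 is in that span).
Nov 28, 2008 → Nov 28, 2009: 365 days.
Nov 28, 2009 → Nov 28, 2010: 365 days.
Nov 28, 2010 → Nov 28, 2011: 365 days.
Nov 28, 2011 → Nov 28, 2012: 366 days (Feb 29, 2012 is in that span).
Nov 28, 2012 → Nov 28, 2013: 365 days.
Nov 28, 2013 → Nov 28, 2014: 365 days.
Nov 28, 2014 → Nov 28, 2015: 365 days.
Nov 28, 2015 → Nov 28, 2016: 366 days (Feb 29, 2016 is in that span).
Nov 28, 2016 → Nov 28, 2017: 365 days.
Nov 28, 2017 → Nov 28, 2018: 365 days.
Nov 28, 2018 → Nov 28, 2019: 365 days.
Nov 28, 2019 → Dec 28, 2019: 30 days (November has 30).
Dec 28, 2019 → Jan 28, 2020: 31 days (December has 31).
Jan 28, 2020 → Feb 20, 2020: 23 days.
Total: 5562 days.

5562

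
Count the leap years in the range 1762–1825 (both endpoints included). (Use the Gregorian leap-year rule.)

15

Multiples of 4 in [1762,1825]: 16.
Of those, multiples of 100: 1 (not leap unless ÷400).
Multiples of 400: 0.
Leap years = 16 − 1 + 0 = 15.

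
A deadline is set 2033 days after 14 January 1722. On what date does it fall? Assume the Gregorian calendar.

August 9, 1727

+365 (one year) → Jan 14, 1723 (1668 left).
+365 (one year) → Jan 14, 1724 (1303 left).
+366 (one year; includes Feb 29, 1724) → Jan 14, 1725 (937 left).
+365 (one year) → Jan 14, 1726 (572 left).
+365 (one year) → Jan 14, 1727 (207 left).
Jan has 31 days: +18 → Feb 1, 1727 (189 left).
Feb has 28 days: +28 → Mar 1, 1727 (161 left).
Mar has 31 days: +31 → Apr 1, 1727 (130 left).
Apr has 30 days: +30 → May 1, 1727 (100 left).
May has 31 days: +31 → Jun 1, 1727 (69 left).
Jun has 30 days: +30 → Jul 1, 1727 (39 left).
Jul has 31 days: +31 → Aug 1, 1727 (8 left).
+8 → Aug 9, 1727.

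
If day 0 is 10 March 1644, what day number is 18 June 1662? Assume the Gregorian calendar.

Mar 10, 1644 → Mar 10, 1645: 365 days.
Mar 10, 1645 → Mar 10, 1646: 365 days.
Mar 10, 1646 → Mar 10, 1647: 365 days.
Mar 10, 1647 → Mar 10, 1648: 366 days (Feb 29, 1648 is in that span).
Mar 10, 1648 → Mar 10, 1649: 365 days.
Mar 10, 1649 → Mar 10, 1650: 365 days.
Mar 10, 1650 → Mar 10, 1651: 365 days.
Mar 10, 1651 → Mar 10, 1652: 366 days (Feb 29, 1652 is in that span).
Mar 10, 1652 → Mar 10, 1653: 365 days.
Mar 10, 1653 → Mar 10, 1654: 365 days.
Mar 10, 1654 → Mar 10, 1655: 365 days.
Mar 10, 1655 → Mar 10, 1656: 366 days (Feb 29, 1656 is in that span).
Mar 10, 1656 → Mar 10, 1657: 365 days.
Mar 10, 1657 → Mar 10, 1658: 365 days.
Mar 10, 1658 → Mar 10, 1659: 365 days.
Mar 10, 1659 → Mar 10, 1660: 366 days (Feb 29, 1660 is in that span).
Mar 10, 1660 → Mar 10, 1661: 365 days.
Mar 10, 1661 → Mar 10, 1662: 365 days.
Mar 10, 1662 → Apr 10, 1662: 31 days (March has 31).
Apr 10, 1662 → May 10, 1662: 30 days (April has 30).
May 10, 1662 → Jun 10, 1662: 31 days (May has 31).
Jun 10, 1662 → Jun 18, 1662: 8 days.
Total: 6674 days.

6674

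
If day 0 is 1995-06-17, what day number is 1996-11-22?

524

Jun 17, 1995 → Jun 17, 1996: 366 days (Feb 29, 1996 is in that span).
Jun 17, 1996 → Jul 17, 1996: 30 days (June has 30).
Jul 17, 1996 → Aug 17, 1996: 31 days (July has 31).
Aug 17, 1996 → Sep 17, 1996: 31 days (August has 31).
Sep 17, 1996 → Oct 17, 1996: 30 days (September has 30).
Oct 17, 1996 → Nov 17, 1996: 31 days (October has 31).
Nov 17, 1996 → Nov 22, 1996: 5 days.
Total: 524 days.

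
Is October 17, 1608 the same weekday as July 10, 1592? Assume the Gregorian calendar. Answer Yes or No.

From Jul 10, 1592 to Oct 17, 1608 is 5943 days.
5943 mod 7 = 0, so they are the same weekday.
(Jul 10, 1592 is a Friday; Oct 17, 1608 is a Friday.)

Yes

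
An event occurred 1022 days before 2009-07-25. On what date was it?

October 7, 2006

−365 (one year) → Jul 25, 2008 (657 left).
−366 (one year; includes Feb 29, 2008) → Jul 25, 2007 (291 left).
−25 → Jun 30, 2007 (end of Jun, 30 days; 266 left).
−30 → May 31, 2007 (end of May, 31 days; 236 left).
−31 → Apr 30, 2007 (end of Apr, 30 days; 205 left).
−30 → Mar 31, 2007 (end of Mar, 31 days; 175 left).
−31 → Feb 28, 2007 (end of Feb, 28 days; 144 left).
−28 → Jan 31, 2007 (end of Jan, 31 days; 116 left).
−31 → Dec 31, 2006 (end of Dec, 31 days; 85 left).
−31 → Nov 30, 2006 (end of Nov, 30 days; 54 left).
−30 → Oct 31, 2006 (end of Oct, 31 days; 24 left).
−24 → Oct 7, 2006.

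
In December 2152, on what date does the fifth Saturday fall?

December 1, 2152 is a Friday.
The first Saturday is therefore December 2 (1 days later).
The fifth Saturday is 2 + 4×7 = December 30.

December 30, 2152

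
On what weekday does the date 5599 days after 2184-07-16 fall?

First find the weekday of Jul 16, 2184. Doomsday rule: the anchor day for the 2100s is Sunday. For year 84: 84÷12 = 7 r 0, and 0÷4 = 0, so 7+0+0 = 7.
Sunday + 7 ≡ Sunday — that's 2184's doomsday.
In July the doomsday date is Jul 11.
Jul 16 is 5 days after Jul 11; 5 mod 7 = 5, so Sunday + 5 = Friday.
5599 mod 7 = 6, so 5599 days after a Friday is Friday + 6 = Thursday.

Thursday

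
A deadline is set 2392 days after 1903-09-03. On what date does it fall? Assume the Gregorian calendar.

+366 (one year; includes Feb 29, 1904) → Sep 3, 1904 (2026 left).
+365 (one year) → Sep 3, 1905 (1661 left).
+365 (one year) → Sep 3, 1906 (1296 left).
+365 (one year) → Sep 3, 1907 (931 left).
+366 (one year; includes Feb 29, 1908) → Sep 3, 1908 (565 left).
+365 (one year) → Sep 3, 1909 (200 left).
Sep has 30 days: +28 → Oct 1, 1909 (172 left).
Oct has 31 days: +31 → Nov 1, 1909 (141 left).
Nov has 30 days: +30 → Dec 1, 1909 (111 left).
Dec has 31 days: +31 → Jan 1, 1910 (80 left).
Jan has 31 days: +31 → Feb 1, 1910 (49 left).
Feb has 28 days: +28 → Mar 1, 1910 (21 left).
+21 → Mar 22, 1910.

March 22, 1910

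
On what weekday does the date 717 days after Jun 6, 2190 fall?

Wednesday

First find the weekday of Jun 6, 2190. Doomsday rule: the anchor day for the 2100s is Sunday. For year 90: 90÷12 = 7 r 6, and 6÷4 = 1, so 7+6+1 = 14.
Sunday + 14 ≡ Sunday — that's 2190's doomsday.
In June the doomsday date is Jun 6.
Jun 6 is the doomsday itself: Sunday.
717 mod 7 = 3, so 717 days after a Sunday is Sunday + 3 = Wednesday.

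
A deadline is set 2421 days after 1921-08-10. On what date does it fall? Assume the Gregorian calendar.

March 27, 1928

+365 (one year) → Aug 10, 1922 (2056 left).
+365 (one year) → Aug 10, 1923 (1691 left).
+366 (one year; includes Feb 29, 1924) → Aug 10, 1924 (1325 left).
+365 (one year) → Aug 10, 1925 (960 left).
+365 (one year) → Aug 10, 1926 (595 left).
+365 (one year) → Aug 10, 1927 (230 left).
Aug has 31 days: +22 → Sep 1, 1927 (208 left).
Sep has 30 days: +30 → Oct 1, 1927 (178 left).
Oct has 31 days: +31 → Nov 1, 1927 (147 left).
Nov has 30 days: +30 → Dec 1, 1927 (117 left).
Dec has 31 days: +31 → Jan 1, 1928 (86 left).
Jan has 31 days: +31 → Feb 1, 1928 (55 left).
Feb has 29 days: +29 → Mar 1, 1928 (26 left).
+26 → Mar 27, 1928.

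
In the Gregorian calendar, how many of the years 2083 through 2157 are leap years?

Multiples of 4 in [2083,2157]: 19.
Of those, multiples of 100: 1 (not leap unless ÷400).
Multiples of 400: 0.
Leap years = 19 − 1 + 0 = 18.

18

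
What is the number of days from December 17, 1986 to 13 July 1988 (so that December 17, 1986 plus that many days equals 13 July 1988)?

574

Dec 17, 1986 → Dec 17, 1987: 365 days.
Dec 17, 1987 → Jan 17, 1988: 31 days (December has 31).
Jan 17, 1988 → Feb 17, 1988: 31 days (January has 31).
Feb 17, 1988 → Mar 17, 1988: 29 days (February has 29).
Mar 17, 1988 → Apr 17, 1988: 31 days (March has 31).
Apr 17, 1988 → May 17, 1988: 30 days (April has 30).
May 17, 1988 → Jun 17, 1988: 31 days (May has 31).
Jun 17, 1988 → Jul 13, 1988: 26 days.
Total: 574 days.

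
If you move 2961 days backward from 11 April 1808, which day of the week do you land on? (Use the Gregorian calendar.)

Monday

Apr 11, 1808 is a Monday.
2961 mod 7 = 0, so 2961 days before a Monday is Monday − 0 = Monday.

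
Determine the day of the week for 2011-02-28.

Monday

Doomsday rule: the anchor day for the 2000s is Tuesday. For year 11: 11÷12 = 0 r 11, and 11÷4 = 2, so 0+11+2 = 13.
Tuesday + 13 ≡ Monday — that's 2011's doomsday.
In February the doomsday date is Feb 28 (2011 is not a leap year).
Feb 28 is the doomsday itself: Monday.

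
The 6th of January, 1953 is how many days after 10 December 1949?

Dec 10, 1949 → Dec 10, 1950: 365 days.
Dec 10, 1950 → Dec 10, 1951: 365 days.
Dec 10, 1951 → Jan 10, 1952: 31 days (December has 31).
Jan 10, 1952 → Feb 10, 1952: 31 days (January has 31).
Feb 10, 1952 → Mar 10, 1952: 29 days (February has 29).
Mar 10, 1952 → Apr 10, 1952: 31 days (March has 31).
Apr 10, 1952 → May 10, 1952: 30 days (April has 30).
May 10, 1952 → Jun 10, 1952: 31 days (May has 31).
Jun 10, 1952 → Jul 10, 1952: 30 days (June has 30).
Jul 10, 1952 → Aug 10, 1952: 31 days (July has 31).
Aug 10, 1952 → Sep 10, 1952: 31 days (August has 31).
Sep 10, 1952 → Oct 10, 1952: 30 days (September has 30).
Oct 10, 1952 → Nov 10, 1952: 31 days (October has 31).
Nov 10, 1952 → Dec 10, 1952: 30 days (November has 30).
Dec 10, 1952 → Jan 6, 1953: 27 days.
Total: 1123 days.

1123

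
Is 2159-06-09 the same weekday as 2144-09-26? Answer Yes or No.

Yes

From Sep 26, 2144 to Jun 9, 2159 is 5369 days.
5369 mod 7 = 0, so they are the same weekday.
(Sep 26, 2144 is a Saturday; Jun 9, 2159 is a Saturday.)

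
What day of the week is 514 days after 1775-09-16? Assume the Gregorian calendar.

Sep 16, 1775 is a Saturday.
514 mod 7 = 3, so 514 days after a Saturday is Saturday + 3 = Tuesday.

Tuesday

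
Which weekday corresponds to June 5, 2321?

Doomsday rule: the anchor day for the 2300s is Wednesday. For year 21: 21÷12 = 1 r 9, and 9÷4 = 2, so 1+9+2 = 12.
Wednesday + 12 ≡ Monday — that's 2321's doomsday.
In June the doomsday date is Jun 6.
Jun 5 is 1 day before Jun 6; 1 mod 7 = 1, so Monday − 1 = Sunday.

Sunday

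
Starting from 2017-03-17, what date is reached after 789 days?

+365 (one year) → Mar 17, 2018 (424 left).
+365 (one year) → Mar 17, 2019 (59 left).
Mar has 31 days: +15 → Apr 1, 2019 (44 left).
Apr has 30 days: +30 → May 1, 2019 (14 left).
+14 → May 15, 2019.

May 15, 2019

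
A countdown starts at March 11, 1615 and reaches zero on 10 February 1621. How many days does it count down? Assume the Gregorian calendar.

2163

Mar 11, 1615 → Mar 11, 1616: 366 days (Feb 29, 1616 is in that span).
Mar 11, 1616 → Mar 11, 1617: 365 days.
Mar 11, 1617 → Mar 11, 1618: 365 days.
Mar 11, 1618 → Mar 11, 1619: 365 days.
Mar 11, 1619 → Mar 11, 1620: 366 days (Feb 29, 1620 is in that span).
Mar 11, 1620 → Apr 11, 1620: 31 days (March has 31).
Apr 11, 1620 → May 11, 1620: 30 days (April has 30).
May 11, 1620 → Jun 11, 1620: 31 days (May has 31).
Jun 11, 1620 → Jul 11, 1620: 30 days (June has 30).
Jul 11, 1620 → Aug 11, 1620: 31 days (July has 31).
Aug 11, 1620 → Sep 11, 1620: 31 days (August has 31).
Sep 11, 1620 → Oct 11, 1620: 30 days (September has 30).
Oct 11, 1620 → Nov 11, 1620: 31 days (October has 31).
Nov 11, 1620 → Dec 11, 1620: 30 days (November has 30).
Dec 11, 1620 → Jan 11, 1621: 31 days (December has 31).
Jan 11, 1621 → Feb 10, 1621: 30 days.
Total: 2163 days.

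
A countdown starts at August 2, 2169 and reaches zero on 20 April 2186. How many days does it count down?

6105

Aug 2, 2169 → Aug 2, 2170: 365 days.
Aug 2, 2170 → Aug 2, 2171: 365 days.
Aug 2, 2171 → Aug 2, 2172: 366 days (Feb 29, 2172 is in that span).
Aug 2, 2172 → Aug 2, 2173: 365 days.
Aug 2, 2173 → Aug 2, 2174: 365 days.
Aug 2, 2174 → Aug 2, 2175: 365 days.
Aug 2, 2175 → Aug 2, 2176: 366 days (Feb 29, 2176 is in that span).
Aug 2, 2176 → Aug 2, 2177: 365 days.
Aug 2, 2177 → Aug 2, 2178: 365 days.
Aug 2, 2178 → Aug 2, 2179: 365 days.
Aug 2, 2179 → Aug 2, 2180: 366 days (Feb 29, 2180 is in that span).
Aug 2, 2180 → Aug 2, 2181: 365 days.
Aug 2, 2181 → Aug 2, 2182: 365 days.
Aug 2, 2182 → Aug 2, 2183: 365 days.
Aug 2, 2183 → Aug 2, 2184: 366 days (Feb 29, 2184 is in that span).
Aug 2, 2184 → Aug 2, 2185: 365 days.
Aug 2, 2185 → Sep 2, 2185: 31 days (August has 31).
Sep 2, 2185 → Oct 2, 2185: 30 days (September has 30).
Oct 2, 2185 → Nov 2, 2185: 31 days (October has 31).
Nov 2, 2185 → Dec 2, 2185: 30 days (November has 30).
Dec 2, 2185 → Jan 2, 2186: 31 days (December has 31).
Jan 2, 2186 → Feb 2, 2186: 31 days (January has 31).
Feb 2, 2186 → Mar 2, 2186: 28 days (February has 28).
Mar 2, 2186 → Apr 2, 2186: 31 days (March has 31).
Apr 2, 2186 → Apr 20, 2186: 18 days.
Total: 6105 days.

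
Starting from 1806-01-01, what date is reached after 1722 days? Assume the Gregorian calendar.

September 19, 1810

+365 (one year) → Jan 1, 1807 (1357 left).
+365 (one year) → Jan 1, 1808 (992 left).
+366 (one year; includes Feb 29, 1808) → Jan 1, 1809 (626 left).
+365 (one year) → Jan 1, 1810 (261 left).
Jan has 31 days: +31 → Feb 1, 1810 (230 left).
Feb has 28 days: +28 → Mar 1, 1810 (202 left).
Mar has 31 days: +31 → Apr 1, 1810 (171 left).
Apr has 30 days: +30 → May 1, 1810 (141 left).
May has 31 days: +31 → Jun 1, 1810 (110 left).
Jun has 30 days: +30 → Jul 1, 1810 (80 left).
Jul has 31 days: +31 → Aug 1, 1810 (49 left).
Aug has 31 days: +31 → Sep 1, 1810 (18 left).
+18 → Sep 19, 1810.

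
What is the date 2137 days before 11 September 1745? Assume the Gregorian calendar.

November 5, 1739

−365 (one year) → Sep 11, 1744 (1772 left).
−366 (one year; includes Feb 29, 1744) → Sep 11, 1743 (1406 left).
−365 (one year) → Sep 11, 1742 (1041 left).
−365 (one year) → Sep 11, 1741 (676 left).
−365 (one year) → Sep 11, 1740 (311 left).
−11 → Aug 31, 1740 (end of Aug, 31 days; 300 left).
−31 → Jul 31, 1740 (end of Jul, 31 days; 269 left).
−31 → Jun 30, 1740 (end of Jun, 30 days; 238 left).
−30 → May 31, 1740 (end of May, 31 days; 208 left).
−31 → Apr 30, 1740 (end of Apr, 30 days; 177 left).
−30 → Mar 31, 1740 (end of Mar, 31 days; 147 left).
−31 → Feb 29, 1740 (end of Feb, 29 days; 116 left).
−29 → Jan 31, 1740 (end of Jan, 31 days; 87 left).
−31 → Dec 31, 1739 (end of Dec, 31 days; 56 left).
−31 → Nov 30, 1739 (end of Nov, 30 days; 25 left).
−25 → Nov 5, 1739.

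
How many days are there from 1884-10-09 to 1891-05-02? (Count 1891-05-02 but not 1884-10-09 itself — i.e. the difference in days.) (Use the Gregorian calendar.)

Oct 9, 1884 → Oct 9, 1885: 365 days.
Oct 9, 1885 → Oct 9, 1886: 365 days.
Oct 9, 1886 → Oct 9, 1887: 365 days.
Oct 9, 1887 → Oct 9, 1888: 366 days (Feb 29, 1888 is in that span).
Oct 9, 1888 → Oct 9, 1889: 365 days.
Oct 9, 1889 → Oct 9, 1890: 365 days.
Oct 9, 1890 → Nov 9, 1890: 31 days (October has 31).
Nov 9, 1890 → Dec 9, 1890: 30 days (November has 30).
Dec 9, 1890 → Jan 9, 1891: 31 days (December has 31).
Jan 9, 1891 → Feb 9, 1891: 31 days (January has 31).
Feb 9, 1891 → Mar 9, 1891: 28 days (February has 28).
Mar 9, 1891 → Apr 9, 1891: 31 days (March has 31).
Apr 9, 1891 → May 2, 1891: 23 days.
Total: 2396 days.

2396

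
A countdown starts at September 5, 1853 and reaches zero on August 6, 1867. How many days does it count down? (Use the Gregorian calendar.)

5083

Sep 5, 1853 → Sep 5, 1854: 365 days.
Sep 5, 1854 → Sep 5, 1855: 365 days.
Sep 5, 1855 → Sep 5, 1856: 366 days (Feb 29, 1856 is in that span).
Sep 5, 1856 → Sep 5, 1857: 365 days.
Sep 5, 1857 → Sep 5, 1858: 365 days.
Sep 5, 1858 → Sep 5, 1859: 365 days.
Sep 5, 1859 → Sep 5, 1860: 366 days (Feb 29, 1860 is in that span).
Sep 5, 1860 → Sep 5, 1861: 365 days.
Sep 5, 1861 → Sep 5, 1862: 365 days.
Sep 5, 1862 → Sep 5, 1863: 365 days.
Sep 5, 1863 → Sep 5, 1864: 366 days (Feb 29, 1864 is in that span).
Sep 5, 1864 → Sep 5, 1865: 365 days.
Sep 5, 1865 → Sep 5, 1866: 365 days.
Sep 5, 1866 → Oct 5, 1866: 30 days (September has 30).
Oct 5, 1866 → Nov 5, 1866: 31 days (October has 31).
Nov 5, 1866 → Dec 5, 1866: 30 days (November has 30).
Dec 5, 1866 → Jan 5, 1867: 31 days (December has 31).
Jan 5, 1867 → Feb 5, 1867: 31 days (January has 31).
Feb 5, 1867 → Mar 5, 1867: 28 days (February has 28).
Mar 5, 1867 → Apr 5, 1867: 31 days (March has 31).
Apr 5, 1867 → May 5, 1867: 30 days (April has 30).
May 5, 1867 → Jun 5, 1867: 31 days (May has 31).
Jun 5, 1867 → Jul 5, 1867: 30 days (June has 30).
Jul 5, 1867 → Aug 5, 1867: 31 days (July has 31).
Aug 5, 1867 → Aug 6, 1867: 1 days.
Total: 5083 days.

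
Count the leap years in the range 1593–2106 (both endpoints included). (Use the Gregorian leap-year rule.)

Multiples of 4 in [1593,2106]: 128.
Of those, multiples of 100: 6 (not leap unless ÷400).
Multiples of 400: 2.
Leap years = 128 − 6 + 2 = 124.

124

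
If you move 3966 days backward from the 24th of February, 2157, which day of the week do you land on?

Sunday

Feb 24, 2157 is a Thursday.
3966 mod 7 = 4, so 3966 days before a Thursday is Thursday − 4 = Sunday.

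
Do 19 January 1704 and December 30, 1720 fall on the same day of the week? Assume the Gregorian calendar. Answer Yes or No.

No

From Jan 19, 1704 to Dec 30, 1720 is 6190 days.
6190 mod 7 = 2, so they are different weekdays.
(Jan 19, 1704 is a Saturday; Dec 30, 1720 is a Monday.)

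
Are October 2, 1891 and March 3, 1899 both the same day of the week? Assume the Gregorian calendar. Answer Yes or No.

Yes

From Oct 2, 1891 to Mar 3, 1899 is 2709 days.
2709 mod 7 = 0, so they are the same weekday.
(Oct 2, 1891 is a Friday; Mar 3, 1899 is a Friday.)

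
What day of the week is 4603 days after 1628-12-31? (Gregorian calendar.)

Dec 31, 1628 is a Sunday.
4603 mod 7 = 4, so 4603 days after a Sunday is Sunday + 4 = Thursday.

Thursday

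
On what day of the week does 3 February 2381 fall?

Doomsday rule: the anchor day for the 2300s is Wednesday. For year 81: 81÷12 = 6 r 9, and 9÷4 = 2, so 6+9+2 = 17.
Wednesday + 17 ≡ Saturday — that's 2381's doomsday.
In February the doomsday date is Feb 28 (2381 is not a leap year).
Feb 3 is 25 days before Feb 28; 25 mod 7 = 4, so Saturday − 4 = Tuesday.

Tuesday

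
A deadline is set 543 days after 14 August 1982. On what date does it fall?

February 8, 1984

+365 (one year) → Aug 14, 1983 (178 left).
Aug has 31 days: +18 → Sep 1, 1983 (160 left).
Sep has 30 days: +30 → Oct 1, 1983 (130 left).
Oct has 31 days: +31 → Nov 1, 1983 (99 left).
Nov has 30 days: +30 → Dec 1, 1983 (69 left).
Dec has 31 days: +31 → Jan 1, 1984 (38 left).
Jan has 31 days: +31 → Feb 1, 1984 (7 left).
+7 → Feb 8, 1984.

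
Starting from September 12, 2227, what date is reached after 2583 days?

October 8, 2234

+366 (one year; includes Feb 29, 2228) → Sep 12, 2228 (2217 left).
+365 (one year) → Sep 12, 2229 (1852 left).
+365 (one year) → Sep 12, 2230 (1487 left).
+365 (one year) → Sep 12, 2231 (1122 left).
+366 (one year; includes Feb 29, 2232) → Sep 12, 2232 (756 left).
+365 (one year) → Sep 12, 2233 (391 left).
Sep has 30 days: +19 → Oct 1, 2233 (372 left).
Oct has 31 days: +31 → Nov 1, 2233 (341 left).
Nov has 30 days: +30 → Dec 1, 2233 (311 left).
Dec has 31 days: +31 → Jan 1, 2234 (280 left).
Jan has 31 days: +31 → Feb 1, 2234 (249 left).
Feb has 28 days: +28 → Mar 1, 2234 (221 left).
Mar has 31 days: +31 → Apr 1, 2234 (190 left).
Apr has 30 days: +30 → May 1, 2234 (160 left).
May has 31 days: +31 → Jun 1, 2234 (129 left).
Jun has 30 days: +30 → Jul 1, 2234 (99 left).
Jul has 31 days: +31 → Aug 1, 2234 (68 left).
Aug has 31 days: +31 → Sep 1, 2234 (37 left).
Sep has 30 days: +30 → Oct 1, 2234 (7 left).
+7 → Oct 8, 2234.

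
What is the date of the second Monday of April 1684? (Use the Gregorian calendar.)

April 10, 1684

April 1, 1684 is a Saturday.
The first Monday is therefore April 3 (2 days later).
The second Monday is 3 + 1×7 = April 10.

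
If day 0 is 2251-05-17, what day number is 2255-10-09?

1606

May 17, 2251 → May 17, 2252: 366 days (Feb 29, 2252 is in that span).
May 17, 2252 → May 17, 2253: 365 days.
May 17, 2253 → May 17, 2254: 365 days.
May 17, 2254 → May 17, 2255: 365 days.
May 17, 2255 → Jun 17, 2255: 31 days (May has 31).
Jun 17, 2255 → Jul 17, 2255: 30 days (June has 30).
Jul 17, 2255 → Aug 17, 2255: 31 days (July has 31).
Aug 17, 2255 → Sep 17, 2255: 31 days (August has 31).
Sep 17, 2255 → Oct 9, 2255: 22 days.
Total: 1606 days.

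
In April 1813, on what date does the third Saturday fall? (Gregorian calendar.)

April 1, 1813 is a Thursday.
The first Saturday is therefore April 3 (2 days later).
The third Saturday is 3 + 2×7 = April 17.

April 17, 1813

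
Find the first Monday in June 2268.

June 1, 2268 is a Monday.
The first Monday is therefore June 1 (same day).

June 1, 2268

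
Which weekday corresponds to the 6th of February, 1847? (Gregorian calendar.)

Doomsday rule: the anchor day for the 1800s is Friday. For year 47: 47÷12 = 3 r 11, and 11÷4 = 2, so 3+11+2 = 16.
Friday + 16 ≡ Sunday — that's 1847's doomsday.
In February the doomsday date is Feb 28 (1847 is not a leap year).
Feb 6 is 22 days before Feb 28; 22 mod 7 = 1, so Sunday − 1 = Saturday.

Saturday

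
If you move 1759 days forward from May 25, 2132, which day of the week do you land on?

First find the weekday of May 25, 2132. Doomsday rule: the anchor day for the 2100s is Sunday. For year 32: 32÷12 = 2 r 8, and 8÷4 = 2, so 2+8+2 = 12.
Sunday + 12 ≡ Friday — that's 2132's doomsday.
In May the doomsday date is May 9.
May 25 is 16 days after May 9; 16 mod 7 = 2, so Friday + 2 = Sunday.
1759 mod 7 = 2, so 1759 days after a Sunday is Sunday + 2 = Tuesday.

Tuesday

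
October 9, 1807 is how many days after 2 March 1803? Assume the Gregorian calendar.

Mar 2, 1803 → Mar 2, 1804: 366 days (Feb 29, 1804 is in that span).
Mar 2, 1804 → Mar 2, 1805: 365 days.
Mar 2, 1805 → Mar 2, 1806: 365 days.
Mar 2, 1806 → Mar 2, 1807: 365 days.
Mar 2, 1807 → Apr 2, 1807: 31 days (March has 31).
Apr 2, 1807 → May 2, 1807: 30 days (April has 30).
May 2, 1807 → Jun 2, 1807: 31 days (May has 31).
Jun 2, 1807 → Jul 2, 1807: 30 days (June has 30).
Jul 2, 1807 → Aug 2, 1807: 31 days (July has 31).
Aug 2, 1807 → Sep 2, 1807: 31 days (August has 31).
Sep 2, 1807 → Oct 2, 1807: 30 days (September has 30).
Oct 2, 1807 → Oct 9, 1807: 7 days.
Total: 1682 days.

1682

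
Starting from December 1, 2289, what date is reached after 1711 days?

+365 (one year) → Dec 1, 2290 (1346 left).
+365 (one year) → Dec 1, 2291 (981 left).
+366 (one year; includes Feb 29, 2292) → Dec 1, 2292 (615 left).
+365 (one year) → Dec 1, 2293 (250 left).
Dec has 31 days: +31 → Jan 1, 2294 (219 left).
Jan has 31 days: +31 → Feb 1, 2294 (188 left).
Feb has 28 days: +28 → Mar 1, 2294 (160 left).
Mar has 31 days: +31 → Apr 1, 2294 (129 left).
Apr has 30 days: +30 → May 1, 2294 (99 left).
May has 31 days: +31 → Jun 1, 2294 (68 left).
Jun has 30 days: +30 → Jul 1, 2294 (38 left).
Jul has 31 days: +31 → Aug 1, 2294 (7 left).
+7 → Aug 8, 2294.

August 8, 2294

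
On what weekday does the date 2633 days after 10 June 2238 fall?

Monday

First find the weekday of Jun 10, 2238. Doomsday rule: the anchor day for the 2200s is Friday. For year 38: 38÷12 = 3 r 2, and 2÷4 = 0, so 3+2+0 = 5.
Friday + 5 ≡ Wednesday — that's 2238's doomsday.
In June the doomsday date is Jun 6.
Jun 10 is 4 days after Jun 6; 4 mod 7 = 4, so Wednesday + 4 = Sunday.
2633 mod 7 = 1, so 2633 days after a Sunday is Sunday + 1 = Monday.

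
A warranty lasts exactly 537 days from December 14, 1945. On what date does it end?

June 4, 1947

+365 (one year) → Dec 14, 1946 (172 left).
Dec has 31 days: +18 → Jan 1, 1947 (154 left).
Jan has 31 days: +31 → Feb 1, 1947 (123 left).
Feb has 28 days: +28 → Mar 1, 1947 (95 left).
Mar has 31 days: +31 → Apr 1, 1947 (64 left).
Apr has 30 days: +30 → May 1, 1947 (34 left).
May has 31 days: +31 → Jun 1, 1947 (3 left).
+3 → Jun 4, 1947.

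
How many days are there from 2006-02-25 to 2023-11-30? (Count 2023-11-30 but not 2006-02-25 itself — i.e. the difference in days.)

6487

Feb 25, 2006 → Feb 25, 2007: 365 days.
Feb 25, 2007 → Feb 25, 2008: 365 days.
Feb 25, 2008 → Feb 25, 2009: 366 days (Feb 29, 2008 is in that span).
Feb 25, 2009 → Feb 25, 2010: 365 days.
Feb 25, 2010 → Feb 25, 2011: 365 days.
Feb 25, 2011 → Feb 25, 2012: 365 days.
Feb 25, 2012 → Feb 25, 2013: 366 days (Feb 29, 2012 is in that span).
Feb 25, 2013 → Feb 25, 2014: 365 days.
Feb 25, 2014 → Feb 25, 2015: 365 days.
Feb 25, 2015 → Feb 25, 2016: 365 days.
Feb 25, 2016 → Feb 25, 2017: 366 days (Feb 29, 2016 is in that span).
Feb 25, 2017 → Feb 25, 2018: 365 days.
Feb 25, 2018 → Feb 25, 2019: 365 days.
Feb 25, 2019 → Feb 25, 2020: 365 days.
Feb 25, 2020 → Feb 25, 2021: 366 days (Feb 29, 2020 is in that span).
Feb 25, 2021 → Feb 25, 2022: 365 days.
Feb 25, 2022 → Feb 25, 2023: 365 days.
Feb 25, 2023 → Mar 25, 2023: 28 days (February has 28).
Mar 25, 2023 → Apr 25, 2023: 31 days (March has 31).
Apr 25, 2023 → May 25, 2023: 30 days (April has 30).
May 25, 2023 → Jun 25, 2023: 31 days (May has 31).
Jun 25, 2023 → Jul 25, 2023: 30 days (June has 30).
Jul 25, 2023 → Aug 25, 2023: 31 days (July has 31).
Aug 25, 2023 → Sep 25, 2023: 31 days (August has 31).
Sep 25, 2023 → Oct 25, 2023: 30 days (September has 30).
Oct 25, 2023 → Nov 25, 2023: 31 days (October has 31).
Nov 25, 2023 → Nov 30, 2023: 5 days.
Total: 6487 days.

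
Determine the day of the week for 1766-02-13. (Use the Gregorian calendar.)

Doomsday rule: the anchor day for the 1700s is Sunday. For year 66: 66÷12 = 5 r 6, and 6÷4 = 1, so 5+6+1 = 12.
Sunday + 12 ≡ Friday — that's 1766's doomsday.
In February the doomsday date is Feb 28 (1766 is not a leap year).
Feb 13 is 15 days before Feb 28; 15 mod 7 = 1, so Friday − 1 = Thursday.

Thursday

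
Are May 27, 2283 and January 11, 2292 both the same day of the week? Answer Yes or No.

From May 27, 2283 to Jan 11, 2292 is 3151 days.
3151 mod 7 = 1, so they are different weekdays.
(May 27, 2283 is a Sunday; Jan 11, 2292 is a Monday.)

No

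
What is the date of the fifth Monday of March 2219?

March 1, 2219 is a Monday.
The first Monday is therefore March 1 (same day).
The fifth Monday is 1 + 4×7 = March 29.

March 29, 2219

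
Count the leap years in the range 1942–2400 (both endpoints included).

112

Multiples of 4 in [1942,2400]: 115.
Of those, multiples of 100: 5 (not leap unless ÷400).
Multiples of 400: 2.
Leap years = 115 − 5 + 2 = 112.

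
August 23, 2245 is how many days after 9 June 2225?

7380

Jun 9, 2225 → Jun 9, 2226: 365 days.
Jun 9, 2226 → Jun 9, 2227: 365 days.
Jun 9, 2227 → Jun 9, 2228: 366 days (Feb 29, 2228 is in that span).
Jun 9, 2228 → Jun 9, 2229: 365 days.
Jun 9, 2229 → Jun 9, 2230: 365 days.
Jun 9, 2230 → Jun 9, 2231: 365 days.
Jun 9, 2231 → Jun 9, 2232: 366 days (Feb 29, 2232 is in that span).
Jun 9, 2232 → Jun 9, 2233: 365 days.
Jun 9, 2233 → Jun 9, 2234: 365 days.
Jun 9, 2234 → Jun 9, 2235: 365 days.
Jun 9, 2235 → Jun 9, 2236: 366 days (Feb 29, 2236 is in that span).
Jun 9, 2236 → Jun 9, 2237: 365 days.
Jun 9, 2237 → Jun 9, 2238: 365 days.
Jun 9, 2238 → Jun 9, 2239: 365 days.
Jun 9, 2239 → Jun 9, 2240: 366 days (Feb 29, 2240 is in that span).
Jun 9, 2240 → Jun 9, 2241: 365 days.
Jun 9, 2241 → Jun 9, 2242: 365 days.
Jun 9, 2242 → Jun 9, 2243: 365 days.
Jun 9, 2243 → Jun 9, 2244: 366 days (Feb 29, 2244 is in that span).
Jun 9, 2244 → Jun 9, 2245: 365 days.
Jun 9, 2245 → Jul 9, 2245: 30 days (June has 30).
Jul 9, 2245 → Aug 9, 2245: 31 days (July has 31).
Aug 9, 2245 → Aug 23, 2245: 14 days.
Total: 7380 days.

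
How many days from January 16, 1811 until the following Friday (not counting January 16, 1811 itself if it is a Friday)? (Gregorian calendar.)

2

Jan 16, 1811 is a Wednesday.
From Wednesday to the next Friday is 2 days.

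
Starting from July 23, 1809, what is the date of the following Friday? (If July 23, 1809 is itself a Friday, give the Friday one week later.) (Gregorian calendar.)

July 28, 1809

Jul 23, 1809 is a Sunday.
From Sunday to the next Friday is 5 days.
Jul 23, 1809 + 5 = Jul 28, 1809.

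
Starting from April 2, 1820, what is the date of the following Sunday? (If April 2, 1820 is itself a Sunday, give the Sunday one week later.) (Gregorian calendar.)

April 9, 1820

Apr 2, 1820 is a Sunday.
From Sunday to the next Sunday is 7 days.
Apr 2, 1820 + 7 = Apr 9, 1820.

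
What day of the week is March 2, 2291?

Monday

Doomsday rule: the anchor day for the 2200s is Friday. For year 91: 91÷12 = 7 r 7, and 7÷4 = 1, so 7+7+1 = 15.
Friday + 15 ≡ Saturday — that's 2291's doomsday.
In March the doomsday date is Mar 14.
Mar 2 is 12 days before Mar 14; 12 mod 7 = 5, so Saturday − 5 = Monday.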